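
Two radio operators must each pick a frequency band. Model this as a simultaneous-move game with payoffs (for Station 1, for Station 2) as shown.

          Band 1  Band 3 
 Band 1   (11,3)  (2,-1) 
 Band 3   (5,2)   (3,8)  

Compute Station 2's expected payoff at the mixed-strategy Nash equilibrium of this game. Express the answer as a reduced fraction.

13/5

Station 1 mixes with probability p on Band 1, chosen so Station 2 is indifferent: 3p + 2(1−p) = (-1)p + 8(1−p) gives p = 3/5.
Station 2's expected payoff is 3·3/5 + 2·2/5 = 13/5.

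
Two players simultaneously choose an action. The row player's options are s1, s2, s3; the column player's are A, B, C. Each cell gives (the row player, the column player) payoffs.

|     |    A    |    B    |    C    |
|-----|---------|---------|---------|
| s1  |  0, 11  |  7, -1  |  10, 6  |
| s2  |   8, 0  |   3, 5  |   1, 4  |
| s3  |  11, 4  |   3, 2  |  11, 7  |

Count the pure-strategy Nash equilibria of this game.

1

(s3, C): the row player gets 11 (best alternative 10); the column player gets 7 (best alternative 4). Neither deviates — NE.
(s1, A) is not a NE: the row player would switch to s3 (11 > 0).
No other cell survives both best-response checks, so there is 1 pure NE.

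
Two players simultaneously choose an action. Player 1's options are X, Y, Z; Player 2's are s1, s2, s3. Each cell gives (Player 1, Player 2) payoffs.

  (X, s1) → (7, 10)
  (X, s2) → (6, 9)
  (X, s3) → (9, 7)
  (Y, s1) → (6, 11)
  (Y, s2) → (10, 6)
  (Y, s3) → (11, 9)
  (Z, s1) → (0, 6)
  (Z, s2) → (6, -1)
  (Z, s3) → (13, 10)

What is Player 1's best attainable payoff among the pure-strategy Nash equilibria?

(X, s1) is a pure NE (Player 1: 7 ≥ 6; Player 2: 10 ≥ 9). Player 1 gets 7.
(Z, s3) is a pure NE (Player 1: 13 ≥ 11; Player 2: 10 ≥ 6). Player 1 gets 13.
Every other cell has a profitable deviation for at least one player. Highest of {7, 13} is 13.

13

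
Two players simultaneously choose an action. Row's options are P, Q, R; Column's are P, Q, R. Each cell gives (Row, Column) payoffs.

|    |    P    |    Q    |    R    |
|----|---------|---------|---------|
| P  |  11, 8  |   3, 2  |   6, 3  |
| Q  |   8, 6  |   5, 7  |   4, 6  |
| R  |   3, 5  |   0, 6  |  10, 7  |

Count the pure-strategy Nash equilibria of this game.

Both P: Row gets 11 (best alternative 8); Column gets 8 (best alternative 3). Neither deviates — NE.
Both Q: Row gets 5 (best alternative 3); Column gets 7 (best alternative 6). Neither deviates — NE.
Both R: Row gets 10 (best alternative 6); Column gets 7 (best alternative 6). Neither deviates — NE.
(P, R) is not a NE: Row would switch to R (10 > 6).
No other cell survives both best-response checks, so there are 3 pure NE.

3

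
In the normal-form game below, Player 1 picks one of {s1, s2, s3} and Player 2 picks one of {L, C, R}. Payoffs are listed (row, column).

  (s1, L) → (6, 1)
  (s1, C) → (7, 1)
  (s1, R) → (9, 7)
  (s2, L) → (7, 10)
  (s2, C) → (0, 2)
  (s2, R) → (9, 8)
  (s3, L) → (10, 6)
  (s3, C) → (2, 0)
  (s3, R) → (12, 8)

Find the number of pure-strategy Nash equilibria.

(s3, R): Player 1 gets 12 (best alternative 9); Player 2 gets 8 (best alternative 6). Neither deviates — NE.
(s2, C) is not a NE: Player 1 would switch to s1 (7 > 0).
No other cell survives both best-response checks, so there is 1 pure NE.

1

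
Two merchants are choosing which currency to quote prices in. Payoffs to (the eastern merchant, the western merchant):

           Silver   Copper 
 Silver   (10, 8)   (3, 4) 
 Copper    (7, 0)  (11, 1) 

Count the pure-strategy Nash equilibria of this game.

2

Both Silver: the eastern merchant gets 10 (best alternative 7); the western merchant gets 8 (best alternative 4). Neither deviates — NE.
Both Copper: the eastern merchant gets 11 (best alternative 3); the western merchant gets 1 (best alternative 0). Neither deviates — NE.
(Silver, Copper) is not a NE: the eastern merchant would switch to Copper (11 > 3).
No other cell survives both best-response checks, so there are 2 pure NE.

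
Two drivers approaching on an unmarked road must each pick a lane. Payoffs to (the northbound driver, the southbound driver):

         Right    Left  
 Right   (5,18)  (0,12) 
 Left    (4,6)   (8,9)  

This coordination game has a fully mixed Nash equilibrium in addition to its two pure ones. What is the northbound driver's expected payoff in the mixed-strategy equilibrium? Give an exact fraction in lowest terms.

40/9

The southbound driver mixes with probability q on Right, chosen so the northbound driver is indifferent: 5q + 0(1−q) = 4q + 8(1−q) gives q = 8/9.
The northbound driver's expected payoff (from either row, since indifferent) is 5·8/9 + 0·1/9 = 40/9.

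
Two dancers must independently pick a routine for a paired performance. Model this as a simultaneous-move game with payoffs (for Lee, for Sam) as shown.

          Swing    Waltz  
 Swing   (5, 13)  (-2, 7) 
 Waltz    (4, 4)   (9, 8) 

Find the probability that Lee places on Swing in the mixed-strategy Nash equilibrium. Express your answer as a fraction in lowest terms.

Lee's mix p on Swing must make Sam indifferent between Swing and Waltz.
Sam's payoff from Swing: 13p + 4(1−p). From Waltz: 7p + 8(1−p).
Set equal: 6p = 4(1−p) → p = 4/10 = 2/5.

2/5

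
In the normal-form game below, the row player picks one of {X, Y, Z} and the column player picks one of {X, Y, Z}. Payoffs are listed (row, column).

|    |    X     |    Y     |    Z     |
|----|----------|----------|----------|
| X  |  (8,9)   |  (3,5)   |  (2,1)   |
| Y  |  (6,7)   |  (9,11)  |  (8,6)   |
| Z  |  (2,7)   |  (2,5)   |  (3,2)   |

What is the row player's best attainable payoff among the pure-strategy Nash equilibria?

9

Both X is a pure NE (the row player: 8 ≥ 6; the column player: 9 ≥ 5). The row player gets 8.
Both Y is a pure NE (the row player: 9 ≥ 3; the column player: 11 ≥ 7). The row player gets 9.
Every other cell has a profitable deviation for at least one player. Highest of {8, 9} is 9.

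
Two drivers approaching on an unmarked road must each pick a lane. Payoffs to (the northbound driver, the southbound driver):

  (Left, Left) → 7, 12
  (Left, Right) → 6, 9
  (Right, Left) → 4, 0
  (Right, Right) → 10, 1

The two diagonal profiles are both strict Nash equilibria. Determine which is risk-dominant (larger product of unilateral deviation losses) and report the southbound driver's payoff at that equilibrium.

12

At both Left: the northbound driver loses 7 − 4 = 3 by deviating; the southbound driver loses 12 − 9 = 3. Product = 3·3 = 9.
At both Right: the northbound driver loses 10 − 6 = 4 by deviating; the southbound driver loses 1 − 0 = 1. Product = 4·1 = 4.
9 > 4, so both Left is risk-dominant. The southbound driver's payoff there is 12.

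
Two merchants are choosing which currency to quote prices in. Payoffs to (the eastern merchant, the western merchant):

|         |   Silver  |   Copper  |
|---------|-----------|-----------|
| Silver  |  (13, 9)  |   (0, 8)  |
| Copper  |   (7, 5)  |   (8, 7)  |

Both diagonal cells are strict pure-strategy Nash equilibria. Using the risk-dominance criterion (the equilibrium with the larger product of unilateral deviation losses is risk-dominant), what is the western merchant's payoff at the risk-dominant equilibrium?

7

At both Silver: the eastern merchant loses 13 − 7 = 6 by deviating; the western merchant loses 9 − 8 = 1. Product = 6·1 = 6.
At both Copper: the eastern merchant loses 8 − 0 = 8 by deviating; the western merchant loses 7 − 5 = 2. Product = 8·2 = 16.
16 > 6, so both Copper is risk-dominant. The western merchant's payoff there is 7.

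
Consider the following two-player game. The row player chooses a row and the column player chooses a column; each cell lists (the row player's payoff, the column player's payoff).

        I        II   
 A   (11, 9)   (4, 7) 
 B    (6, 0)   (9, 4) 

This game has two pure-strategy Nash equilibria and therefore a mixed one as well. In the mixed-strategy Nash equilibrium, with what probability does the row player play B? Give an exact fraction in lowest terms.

1/3

The row player's mix p on A must make the column player indifferent between I and II.
The column player's payoff from I: 9p + 0(1−p). From II: 7p + 4(1−p).
Set equal: 2p = 4(1−p) → p = 4/6 = 2/3.
Probability on B is 1 − 2/3 = 1/3.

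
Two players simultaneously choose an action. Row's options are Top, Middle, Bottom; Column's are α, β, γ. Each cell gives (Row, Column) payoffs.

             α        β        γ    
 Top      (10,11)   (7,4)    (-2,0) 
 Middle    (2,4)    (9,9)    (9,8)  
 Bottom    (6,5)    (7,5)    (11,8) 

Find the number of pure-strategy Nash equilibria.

(Top, α): Row gets 10 (best alternative 6); Column gets 11 (best alternative 4). Neither deviates — NE.
(Middle, β): Row gets 9 (best alternative 7); Column gets 9 (best alternative 8). Neither deviates — NE.
(Bottom, γ): Row gets 11 (best alternative 9); Column gets 8 (best alternative 5). Neither deviates — NE.
(Top, γ) is not a NE: Row would switch to Bottom (11 > -2).
No other cell survives both best-response checks, so there are 3 pure NE.

3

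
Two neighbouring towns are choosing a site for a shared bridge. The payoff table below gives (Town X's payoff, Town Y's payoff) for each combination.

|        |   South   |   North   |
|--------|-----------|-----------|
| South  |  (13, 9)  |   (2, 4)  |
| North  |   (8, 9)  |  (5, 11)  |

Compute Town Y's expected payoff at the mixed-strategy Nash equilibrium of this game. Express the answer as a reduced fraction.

9

Town X mixes with probability p on South, chosen so Town Y is indifferent: 9p + 9(1−p) = 4p + 11(1−p) gives p = 2/7.
Town Y's expected payoff is 9·2/7 + 9·5/7 = 9.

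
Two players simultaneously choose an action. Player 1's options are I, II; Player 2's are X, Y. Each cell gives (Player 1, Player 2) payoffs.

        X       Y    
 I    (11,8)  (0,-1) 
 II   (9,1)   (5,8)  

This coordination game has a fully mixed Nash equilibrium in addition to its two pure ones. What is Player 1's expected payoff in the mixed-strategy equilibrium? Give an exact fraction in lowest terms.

55/7

Player 2 mixes with probability q on X, chosen so Player 1 is indifferent: 11q + 0(1−q) = 9q + 5(1−q) gives q = 5/7.
Player 1's expected payoff (from either row, since indifferent) is 11·5/7 + 0·2/7 = 55/7.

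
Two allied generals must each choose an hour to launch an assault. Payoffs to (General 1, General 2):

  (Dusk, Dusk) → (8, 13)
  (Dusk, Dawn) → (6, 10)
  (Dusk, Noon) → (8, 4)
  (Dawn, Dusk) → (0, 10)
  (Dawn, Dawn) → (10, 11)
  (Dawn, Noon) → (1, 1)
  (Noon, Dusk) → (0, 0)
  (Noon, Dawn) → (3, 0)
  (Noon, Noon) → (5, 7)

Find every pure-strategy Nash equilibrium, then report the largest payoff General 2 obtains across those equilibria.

Both Dusk is a pure NE (General 1: 8 ≥ 0; General 2: 13 ≥ 10). General 2 gets 13.
Both Dawn is a pure NE (General 1: 10 ≥ 6; General 2: 11 ≥ 10). General 2 gets 11.
Every other cell has a profitable deviation for at least one player. Highest of {13, 11} is 13.

13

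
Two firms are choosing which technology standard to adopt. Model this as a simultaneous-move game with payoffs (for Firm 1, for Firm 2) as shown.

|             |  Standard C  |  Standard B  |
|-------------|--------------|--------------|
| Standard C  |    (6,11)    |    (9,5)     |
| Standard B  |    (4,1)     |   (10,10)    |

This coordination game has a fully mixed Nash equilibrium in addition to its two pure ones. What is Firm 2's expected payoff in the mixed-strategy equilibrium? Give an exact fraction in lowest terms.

Firm 1 mixes with probability p on Standard C, chosen so Firm 2 is indifferent: 11p + 1(1−p) = 5p + 10(1−p) gives p = 3/5.
Firm 2's expected payoff is 11·3/5 + 1·2/5 = 7.

7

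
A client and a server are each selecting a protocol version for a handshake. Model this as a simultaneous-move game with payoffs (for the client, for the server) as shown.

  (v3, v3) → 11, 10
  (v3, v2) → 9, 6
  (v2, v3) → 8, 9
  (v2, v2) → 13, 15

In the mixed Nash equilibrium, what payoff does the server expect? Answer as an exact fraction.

48/5

The client mixes with probability p on v3, chosen so the server is indifferent: 10p + 9(1−p) = 6p + 15(1−p) gives p = 3/5.
The server's expected payoff is 10·3/5 + 9·2/5 = 48/5.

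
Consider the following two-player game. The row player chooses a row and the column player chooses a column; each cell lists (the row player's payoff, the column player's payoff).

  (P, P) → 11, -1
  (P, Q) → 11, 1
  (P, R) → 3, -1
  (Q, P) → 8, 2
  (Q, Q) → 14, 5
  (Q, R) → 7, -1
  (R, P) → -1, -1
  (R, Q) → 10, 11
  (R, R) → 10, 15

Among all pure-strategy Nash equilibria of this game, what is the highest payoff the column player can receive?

Both Q is a pure NE (the row player: 14 ≥ 11; the column player: 5 ≥ 2). The column player gets 5.
Both R is a pure NE (the row player: 10 ≥ 7; the column player: 15 ≥ 11). The column player gets 15.
Every other cell has a profitable deviation for at least one player. Highest of {5, 15} is 15.

15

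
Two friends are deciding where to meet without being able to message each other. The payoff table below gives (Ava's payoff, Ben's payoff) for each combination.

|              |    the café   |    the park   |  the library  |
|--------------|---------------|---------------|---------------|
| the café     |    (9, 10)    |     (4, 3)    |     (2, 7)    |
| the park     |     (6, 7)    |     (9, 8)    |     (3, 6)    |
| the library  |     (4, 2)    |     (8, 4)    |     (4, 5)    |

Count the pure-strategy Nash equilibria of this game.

3

Both the café: Ava gets 9 (best alternative 6); Ben gets 10 (best alternative 7). Neither deviates — NE.
Both the park: Ava gets 9 (best alternative 8); Ben gets 8 (best alternative 7). Neither deviates — NE.
Both the library: Ava gets 4 (best alternative 3); Ben gets 5 (best alternative 4). Neither deviates — NE.
(the park, the library) is not a NE: Ava would switch to the library (4 > 3).
No other cell survives both best-response checks, so there are 3 pure NE.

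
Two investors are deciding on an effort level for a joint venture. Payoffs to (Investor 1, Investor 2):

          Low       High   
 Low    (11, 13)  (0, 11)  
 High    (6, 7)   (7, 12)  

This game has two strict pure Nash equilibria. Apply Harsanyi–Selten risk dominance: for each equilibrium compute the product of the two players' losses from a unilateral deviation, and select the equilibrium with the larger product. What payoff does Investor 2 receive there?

12

At both Low: Investor 1 loses 11 − 6 = 5 by deviating; Investor 2 loses 13 − 11 = 2. Product = 5·2 = 10.
At both High: Investor 1 loses 7 − 0 = 7 by deviating; Investor 2 loses 12 − 7 = 5. Product = 7·5 = 35.
35 > 10, so both High is risk-dominant. Investor 2's payoff there is 12.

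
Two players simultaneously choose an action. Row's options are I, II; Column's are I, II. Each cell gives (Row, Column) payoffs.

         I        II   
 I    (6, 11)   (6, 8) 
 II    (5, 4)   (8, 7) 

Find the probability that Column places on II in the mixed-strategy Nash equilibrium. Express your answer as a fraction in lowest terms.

Column's mix q on I must make Row indifferent between I and II.
Row's payoff from I: 6q + 6(1−q). From II: 5q + 8(1−q).
Set equal: 1q = 2(1−q) → q = 2/3.
Probability on II is 1 − 2/3 = 1/3.

1/3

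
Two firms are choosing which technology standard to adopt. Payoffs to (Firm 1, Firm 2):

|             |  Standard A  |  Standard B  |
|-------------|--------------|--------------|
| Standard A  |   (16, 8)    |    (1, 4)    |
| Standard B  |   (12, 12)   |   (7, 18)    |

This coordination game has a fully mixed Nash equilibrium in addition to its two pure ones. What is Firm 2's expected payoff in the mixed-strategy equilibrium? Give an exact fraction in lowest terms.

48/5

Firm 1 mixes with probability p on Standard A, chosen so Firm 2 is indifferent: 8p + 12(1−p) = 4p + 18(1−p) gives p = 3/5.
Firm 2's expected payoff is 8·3/5 + 12·2/5 = 48/5.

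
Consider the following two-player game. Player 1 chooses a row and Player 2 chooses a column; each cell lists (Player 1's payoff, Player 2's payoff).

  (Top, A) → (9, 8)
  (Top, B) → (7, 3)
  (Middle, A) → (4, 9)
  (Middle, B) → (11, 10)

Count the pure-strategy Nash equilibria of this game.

(Top, A): Player 1 gets 9 (best alternative 4); Player 2 gets 8 (best alternative 3). Neither deviates — NE.
(Middle, B): Player 1 gets 11 (best alternative 7); Player 2 gets 10 (best alternative 9). Neither deviates — NE.
(Top, B) is not a NE: Player 1 would switch to Middle (11 > 7).
No other cell survives both best-response checks, so there are 2 pure NE.

2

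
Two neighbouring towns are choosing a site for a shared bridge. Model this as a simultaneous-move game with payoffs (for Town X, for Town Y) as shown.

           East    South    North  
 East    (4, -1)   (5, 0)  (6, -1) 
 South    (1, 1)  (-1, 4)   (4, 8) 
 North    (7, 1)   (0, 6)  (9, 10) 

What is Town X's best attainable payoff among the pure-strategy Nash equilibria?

(East, South) is a pure NE (Town X: 5 ≥ 0; Town Y: 0 ≥ -1). Town X gets 5.
Both North is a pure NE (Town X: 9 ≥ 6; Town Y: 10 ≥ 6). Town X gets 9.
Every other cell has a profitable deviation for at least one player. Highest of {5, 9} is 9.

9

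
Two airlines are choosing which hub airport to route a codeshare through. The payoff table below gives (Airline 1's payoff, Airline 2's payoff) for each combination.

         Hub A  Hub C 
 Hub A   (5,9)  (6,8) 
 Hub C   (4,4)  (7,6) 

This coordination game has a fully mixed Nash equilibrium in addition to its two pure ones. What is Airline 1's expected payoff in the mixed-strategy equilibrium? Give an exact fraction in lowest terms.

Airline 2 mixes with probability q on Hub A, chosen so Airline 1 is indifferent: 5q + 6(1−q) = 4q + 7(1−q) gives q = 1/2.
Airline 1's expected payoff (from either row, since indifferent) is 5·1/2 + 6·1/2 = 11/2.

11/2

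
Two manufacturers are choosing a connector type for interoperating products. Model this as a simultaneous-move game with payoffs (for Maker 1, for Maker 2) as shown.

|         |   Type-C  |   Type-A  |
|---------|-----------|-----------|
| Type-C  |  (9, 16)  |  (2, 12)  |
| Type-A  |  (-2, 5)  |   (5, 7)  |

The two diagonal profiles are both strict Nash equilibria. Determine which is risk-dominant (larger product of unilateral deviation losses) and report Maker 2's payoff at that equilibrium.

At both Type-C: Maker 1 loses 9 − (-2) = 11 by deviating; Maker 2 loses 16 − 12 = 4. Product = 11·4 = 44.
At both Type-A: Maker 1 loses 5 − 2 = 3 by deviating; Maker 2 loses 7 − 5 = 2. Product = 3·2 = 6.
44 > 6, so both Type-C is risk-dominant. Maker 2's payoff there is 16.

16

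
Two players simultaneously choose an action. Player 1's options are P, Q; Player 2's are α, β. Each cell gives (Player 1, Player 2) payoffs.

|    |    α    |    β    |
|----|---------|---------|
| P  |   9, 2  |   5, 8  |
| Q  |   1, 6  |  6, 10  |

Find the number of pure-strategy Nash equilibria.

1

(Q, β): Player 1 gets 6 (best alternative 5); Player 2 gets 10 (best alternative 6). Neither deviates — NE.
(P, α) is not a NE: Player 2 would switch to β (8 > 2).
No other cell survives both best-response checks, so there is 1 pure NE.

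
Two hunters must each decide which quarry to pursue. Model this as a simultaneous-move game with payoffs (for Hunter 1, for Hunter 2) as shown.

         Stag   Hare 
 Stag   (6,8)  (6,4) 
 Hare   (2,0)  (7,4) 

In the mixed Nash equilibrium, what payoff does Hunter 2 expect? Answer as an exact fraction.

Hunter 1 mixes with probability p on Stag, chosen so Hunter 2 is indifferent: 8p + 0(1−p) = 4p + 4(1−p) gives p = 1/2.
Hunter 2's expected payoff is 8·1/2 + 0·1/2 = 4.

4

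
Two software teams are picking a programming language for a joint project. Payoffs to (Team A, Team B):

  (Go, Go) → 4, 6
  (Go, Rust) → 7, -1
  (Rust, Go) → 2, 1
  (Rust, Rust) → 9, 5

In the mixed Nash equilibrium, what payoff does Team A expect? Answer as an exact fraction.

Team B mixes with probability q on Go, chosen so Team A is indifferent: 4q + 7(1−q) = 2q + 9(1−q) gives q = 1/2.
Team A's expected payoff (from either row, since indifferent) is 4·1/2 + 7·1/2 = 11/2.

11/2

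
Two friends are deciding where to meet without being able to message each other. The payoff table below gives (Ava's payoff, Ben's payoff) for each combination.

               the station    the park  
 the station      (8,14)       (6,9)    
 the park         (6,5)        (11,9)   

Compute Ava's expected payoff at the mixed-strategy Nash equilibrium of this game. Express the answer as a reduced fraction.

52/7

Ben mixes with probability q on the station, chosen so Ava is indifferent: 8q + 6(1−q) = 6q + 11(1−q) gives q = 5/7.
Ava's expected payoff (from either row, since indifferent) is 8·5/7 + 6·2/7 = 52/7.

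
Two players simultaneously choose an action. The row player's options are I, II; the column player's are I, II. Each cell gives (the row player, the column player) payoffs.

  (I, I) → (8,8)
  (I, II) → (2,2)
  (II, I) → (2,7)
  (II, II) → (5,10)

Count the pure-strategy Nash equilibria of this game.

2

Both I: the row player gets 8 (best alternative 2); the column player gets 8 (best alternative 2). Neither deviates — NE.
Both II: the row player gets 5 (best alternative 2); the column player gets 10 (best alternative 7). Neither deviates — NE.
(I, II) is not a NE: the row player would switch to II (5 > 2).
No other cell survives both best-response checks, so there are 2 pure NE.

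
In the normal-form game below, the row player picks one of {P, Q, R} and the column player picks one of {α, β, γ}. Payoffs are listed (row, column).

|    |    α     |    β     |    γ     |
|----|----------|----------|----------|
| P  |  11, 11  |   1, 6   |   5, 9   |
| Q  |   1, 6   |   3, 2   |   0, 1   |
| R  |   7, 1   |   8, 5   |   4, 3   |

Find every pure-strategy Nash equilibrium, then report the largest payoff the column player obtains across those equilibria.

(P, α) is a pure NE (the row player: 11 ≥ 7; the column player: 11 ≥ 9). The column player gets 11.
(R, β) is a pure NE (the row player: 8 ≥ 3; the column player: 5 ≥ 3). The column player gets 5.
Every other cell has a profitable deviation for at least one player. Highest of {11, 5} is 11.

11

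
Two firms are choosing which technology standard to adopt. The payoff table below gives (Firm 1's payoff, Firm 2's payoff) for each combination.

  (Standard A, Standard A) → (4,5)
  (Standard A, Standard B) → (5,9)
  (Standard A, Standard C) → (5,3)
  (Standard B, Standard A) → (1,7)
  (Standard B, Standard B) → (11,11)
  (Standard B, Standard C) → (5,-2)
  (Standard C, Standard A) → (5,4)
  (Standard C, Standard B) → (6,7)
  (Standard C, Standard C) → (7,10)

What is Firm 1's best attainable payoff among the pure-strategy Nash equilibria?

Both Standard B is a pure NE (Firm 1: 11 ≥ 6; Firm 2: 11 ≥ 7). Firm 1 gets 11.
Both Standard C is a pure NE (Firm 1: 7 ≥ 5; Firm 2: 10 ≥ 7). Firm 1 gets 7.
Every other cell has a profitable deviation for at least one player. Highest of {11, 7} is 11.

11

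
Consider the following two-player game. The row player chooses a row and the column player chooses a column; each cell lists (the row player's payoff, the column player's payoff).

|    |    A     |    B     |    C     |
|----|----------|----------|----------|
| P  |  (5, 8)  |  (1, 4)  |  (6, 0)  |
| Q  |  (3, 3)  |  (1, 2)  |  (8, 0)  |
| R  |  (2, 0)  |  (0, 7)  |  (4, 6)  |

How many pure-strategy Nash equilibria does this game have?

1

(P, A): the row player gets 5 (best alternative 3); the column player gets 8 (best alternative 4). Neither deviates — NE.
(R, C) is not a NE: the row player would switch to Q (8 > 4).
No other cell survives both best-response checks, so there is 1 pure NE.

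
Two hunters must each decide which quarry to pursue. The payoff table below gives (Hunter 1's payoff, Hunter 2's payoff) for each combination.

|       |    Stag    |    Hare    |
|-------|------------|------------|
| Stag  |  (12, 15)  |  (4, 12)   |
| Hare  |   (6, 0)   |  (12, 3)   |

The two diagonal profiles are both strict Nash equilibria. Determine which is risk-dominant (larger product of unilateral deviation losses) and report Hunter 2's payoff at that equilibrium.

At both Stag: Hunter 1 loses 12 − 6 = 6 by deviating; Hunter 2 loses 15 − 12 = 3. Product = 6·3 = 18.
At both Hare: Hunter 1 loses 12 − 4 = 8 by deviating; Hunter 2 loses 3 − 0 = 3. Product = 8·3 = 24.
24 > 18, so both Hare is risk-dominant. Hunter 2's payoff there is 3.

3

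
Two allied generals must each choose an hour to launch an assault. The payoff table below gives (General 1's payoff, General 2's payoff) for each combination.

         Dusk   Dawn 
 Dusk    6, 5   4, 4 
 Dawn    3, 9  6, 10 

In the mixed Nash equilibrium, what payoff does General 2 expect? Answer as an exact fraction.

7

General 1 mixes with probability p on Dusk, chosen so General 2 is indifferent: 5p + 9(1−p) = 4p + 10(1−p) gives p = 1/2.
General 2's expected payoff is 5·1/2 + 9·1/2 = 7.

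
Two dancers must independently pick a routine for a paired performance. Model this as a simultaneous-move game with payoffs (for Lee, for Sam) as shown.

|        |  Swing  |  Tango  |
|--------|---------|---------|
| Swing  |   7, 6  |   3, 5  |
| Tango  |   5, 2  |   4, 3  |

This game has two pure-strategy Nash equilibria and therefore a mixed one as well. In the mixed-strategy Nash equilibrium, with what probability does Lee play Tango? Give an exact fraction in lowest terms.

1/2

Lee's mix p on Swing must make Sam indifferent between Swing and Tango.
Sam's payoff from Swing: 6p + 2(1−p). From Tango: 5p + 3(1−p).
Set equal: 1p = 1(1−p) → p = 1/2.
Probability on Tango is 1 − 1/2 = 1/2.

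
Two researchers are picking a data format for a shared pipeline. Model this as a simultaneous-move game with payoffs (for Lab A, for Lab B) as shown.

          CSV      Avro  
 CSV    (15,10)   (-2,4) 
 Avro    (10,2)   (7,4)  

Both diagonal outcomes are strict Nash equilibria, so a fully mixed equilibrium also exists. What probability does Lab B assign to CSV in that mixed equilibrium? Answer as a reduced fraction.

Lab B's mix q on CSV must make Lab A indifferent between CSV and Avro.
Lab A's payoff from CSV: 15q + (-2)(1−q). From Avro: 10q + 7(1−q).
Set equal: 5q = 9(1−q) → q = 9/14.

9/14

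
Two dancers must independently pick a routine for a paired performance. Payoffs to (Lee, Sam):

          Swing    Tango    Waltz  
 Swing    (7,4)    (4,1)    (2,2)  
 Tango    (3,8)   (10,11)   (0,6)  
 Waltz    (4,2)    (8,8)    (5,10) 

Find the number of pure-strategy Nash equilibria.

Both Swing: Lee gets 7 (best alternative 4); Sam gets 4 (best alternative 2). Neither deviates — NE.
Both Tango: Lee gets 10 (best alternative 8); Sam gets 11 (best alternative 8). Neither deviates — NE.
Both Waltz: Lee gets 5 (best alternative 2); Sam gets 10 (best alternative 8). Neither deviates — NE.
(Waltz, Tango) is not a NE: Lee would switch to Tango (10 > 8).
No other cell survives both best-response checks, so there are 3 pure NE.

3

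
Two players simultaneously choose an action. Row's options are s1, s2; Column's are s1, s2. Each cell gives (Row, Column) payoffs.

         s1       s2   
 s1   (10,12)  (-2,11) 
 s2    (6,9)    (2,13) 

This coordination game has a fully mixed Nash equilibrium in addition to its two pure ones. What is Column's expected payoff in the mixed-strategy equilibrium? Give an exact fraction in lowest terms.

57/5

Row mixes with probability p on s1, chosen so Column is indifferent: 12p + 9(1−p) = 11p + 13(1−p) gives p = 4/5.
Column's expected payoff is 12·4/5 + 9·1/5 = 57/5.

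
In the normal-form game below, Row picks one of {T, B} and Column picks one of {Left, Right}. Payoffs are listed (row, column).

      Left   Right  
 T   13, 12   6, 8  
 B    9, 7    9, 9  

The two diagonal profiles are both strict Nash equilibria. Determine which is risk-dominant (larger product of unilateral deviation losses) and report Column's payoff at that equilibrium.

12

At (T, Left): Row loses 13 − 9 = 4 by deviating; Column loses 12 − 8 = 4. Product = 4·4 = 16.
At (B, Right): Row loses 9 − 6 = 3 by deviating; Column loses 9 − 7 = 2. Product = 3·2 = 6.
16 > 6, so (T, Left) is risk-dominant. Column's payoff there is 12.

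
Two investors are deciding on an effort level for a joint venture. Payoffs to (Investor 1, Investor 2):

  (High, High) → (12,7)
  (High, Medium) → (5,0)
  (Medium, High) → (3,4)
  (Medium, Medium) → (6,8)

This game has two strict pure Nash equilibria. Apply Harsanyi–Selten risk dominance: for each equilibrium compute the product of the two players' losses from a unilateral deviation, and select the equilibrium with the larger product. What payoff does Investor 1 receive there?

12

At both High: Investor 1 loses 12 − 3 = 9 by deviating; Investor 2 loses 7 − 0 = 7. Product = 9·7 = 63.
At both Medium: Investor 1 loses 6 − 5 = 1 by deviating; Investor 2 loses 8 − 4 = 4. Product = 1·4 = 4.
63 > 4, so both High is risk-dominant. Investor 1's payoff there is 12.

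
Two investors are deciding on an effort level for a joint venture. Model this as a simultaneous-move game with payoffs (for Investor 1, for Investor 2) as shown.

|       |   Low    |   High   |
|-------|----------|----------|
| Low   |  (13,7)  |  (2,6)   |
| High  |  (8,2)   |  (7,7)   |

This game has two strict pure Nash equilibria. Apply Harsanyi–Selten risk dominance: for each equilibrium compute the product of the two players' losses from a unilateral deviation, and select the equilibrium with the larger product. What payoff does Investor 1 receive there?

At both Low: Investor 1 loses 13 − 8 = 5 by deviating; Investor 2 loses 7 − 6 = 1. Product = 5·1 = 5.
At both High: Investor 1 loses 7 − 2 = 5 by deviating; Investor 2 loses 7 − 2 = 5. Product = 5·5 = 25.
25 > 5, so both High is risk-dominant. Investor 1's payoff there is 7.

7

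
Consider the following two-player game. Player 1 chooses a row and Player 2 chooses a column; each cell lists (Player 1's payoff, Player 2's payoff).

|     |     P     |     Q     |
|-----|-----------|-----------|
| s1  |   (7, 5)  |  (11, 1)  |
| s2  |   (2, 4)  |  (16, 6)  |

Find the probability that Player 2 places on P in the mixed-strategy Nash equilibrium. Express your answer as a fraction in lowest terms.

1/2

Player 2's mix q on P must make Player 1 indifferent between s1 and s2.
Player 1's payoff from s1: 7q + 11(1−q). From s2: 2q + 16(1−q).
Set equal: 5q = 5(1−q) → q = 5/10 = 1/2.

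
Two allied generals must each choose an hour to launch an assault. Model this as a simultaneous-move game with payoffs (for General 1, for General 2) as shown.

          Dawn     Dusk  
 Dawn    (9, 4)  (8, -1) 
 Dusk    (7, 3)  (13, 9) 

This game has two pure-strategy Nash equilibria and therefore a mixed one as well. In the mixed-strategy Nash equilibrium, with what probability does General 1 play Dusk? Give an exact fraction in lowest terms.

5/11

General 1's mix p on Dawn must make General 2 indifferent between Dawn and Dusk.
General 2's payoff from Dawn: 4p + 3(1−p). From Dusk: (-1)p + 9(1−p).
Set equal: 5p = 6(1−p) → p = 6/11.
Probability on Dusk is 1 − 6/11 = 5/11.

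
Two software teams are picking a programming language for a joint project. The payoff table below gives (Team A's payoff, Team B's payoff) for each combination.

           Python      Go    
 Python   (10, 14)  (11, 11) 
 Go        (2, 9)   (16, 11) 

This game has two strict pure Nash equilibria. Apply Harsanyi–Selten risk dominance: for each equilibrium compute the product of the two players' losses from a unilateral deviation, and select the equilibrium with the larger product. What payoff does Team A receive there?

At both Python: Team A loses 10 − 2 = 8 by deviating; Team B loses 14 − 11 = 3. Product = 8·3 = 24.
At both Go: Team A loses 16 − 11 = 5 by deviating; Team B loses 11 − 9 = 2. Product = 5·2 = 10.
24 > 10, so both Python is risk-dominant. Team A's payoff there is 10.

10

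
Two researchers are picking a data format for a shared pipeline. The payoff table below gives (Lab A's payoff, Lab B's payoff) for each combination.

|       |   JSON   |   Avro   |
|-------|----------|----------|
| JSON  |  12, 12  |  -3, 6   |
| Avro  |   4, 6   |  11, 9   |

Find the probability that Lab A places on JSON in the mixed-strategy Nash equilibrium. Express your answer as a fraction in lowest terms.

1/3

Lab A's mix p on JSON must make Lab B indifferent between JSON and Avro.
Lab B's payoff from JSON: 12p + 6(1−p). From Avro: 6p + 9(1−p).
Set equal: 6p = 3(1−p) → p = 3/9 = 1/3.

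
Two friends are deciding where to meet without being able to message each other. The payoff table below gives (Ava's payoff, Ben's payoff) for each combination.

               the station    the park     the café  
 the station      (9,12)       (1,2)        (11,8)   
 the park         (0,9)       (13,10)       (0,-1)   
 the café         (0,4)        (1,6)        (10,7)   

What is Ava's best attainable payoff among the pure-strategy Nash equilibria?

Both the station is a pure NE (Ava: 9 ≥ 0; Ben: 12 ≥ 8). Ava gets 9.
Both the park is a pure NE (Ava: 13 ≥ 1; Ben: 10 ≥ 9). Ava gets 13.
Every other cell has a profitable deviation for at least one player. Highest of {9, 13} is 13.

13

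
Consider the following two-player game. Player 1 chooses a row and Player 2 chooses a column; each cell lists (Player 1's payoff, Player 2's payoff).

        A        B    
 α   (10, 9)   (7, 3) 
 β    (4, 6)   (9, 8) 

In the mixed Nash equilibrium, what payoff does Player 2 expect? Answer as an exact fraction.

27/4

Player 1 mixes with probability p on α, chosen so Player 2 is indifferent: 9p + 6(1−p) = 3p + 8(1−p) gives p = 1/4.
Player 2's expected payoff is 9·1/4 + 6·3/4 = 27/4.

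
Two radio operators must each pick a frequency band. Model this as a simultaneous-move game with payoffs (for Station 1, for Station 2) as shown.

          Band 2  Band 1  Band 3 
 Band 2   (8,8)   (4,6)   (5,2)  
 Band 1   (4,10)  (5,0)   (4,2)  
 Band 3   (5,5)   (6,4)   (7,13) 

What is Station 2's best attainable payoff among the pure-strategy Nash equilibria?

13

Both Band 2 is a pure NE (Station 1: 8 ≥ 5; Station 2: 8 ≥ 6). Station 2 gets 8.
Both Band 3 is a pure NE (Station 1: 7 ≥ 5; Station 2: 13 ≥ 5). Station 2 gets 13.
Every other cell has a profitable deviation for at least one player. Highest of {8, 13} is 13.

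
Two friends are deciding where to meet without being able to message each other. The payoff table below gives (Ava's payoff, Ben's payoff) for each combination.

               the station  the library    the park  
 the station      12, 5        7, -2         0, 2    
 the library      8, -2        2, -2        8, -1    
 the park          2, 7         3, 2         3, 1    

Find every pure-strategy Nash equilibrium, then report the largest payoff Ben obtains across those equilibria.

5

Both the station is a pure NE (Ava: 12 ≥ 8; Ben: 5 ≥ 2). Ben gets 5.
(the library, the park) is a pure NE (Ava: 8 ≥ 3; Ben: -1 ≥ -2). Ben gets -1.
Every other cell has a profitable deviation for at least one player. Highest of {5, -1} is 5.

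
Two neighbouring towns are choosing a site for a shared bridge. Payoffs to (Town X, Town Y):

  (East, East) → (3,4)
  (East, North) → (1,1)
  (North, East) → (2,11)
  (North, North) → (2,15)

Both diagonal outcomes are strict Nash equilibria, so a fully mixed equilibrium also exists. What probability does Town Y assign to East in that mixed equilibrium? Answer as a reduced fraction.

1/2

Town Y's mix q on East must make Town X indifferent between East and North.
Town X's payoff from East: 3q + 1(1−q). From North: 2q + 2(1−q).
Set equal: 1q = 1(1−q) → q = 1/2.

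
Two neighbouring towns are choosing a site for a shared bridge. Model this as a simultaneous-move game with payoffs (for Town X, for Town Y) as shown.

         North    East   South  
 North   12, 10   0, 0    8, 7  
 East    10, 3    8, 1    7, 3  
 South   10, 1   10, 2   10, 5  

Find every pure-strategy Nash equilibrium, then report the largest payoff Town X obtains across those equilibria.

12

Both North is a pure NE (Town X: 12 ≥ 10; Town Y: 10 ≥ 7). Town X gets 12.
Both South is a pure NE (Town X: 10 ≥ 8; Town Y: 5 ≥ 2). Town X gets 10.
Every other cell has a profitable deviation for at least one player. Highest of {12, 10} is 12.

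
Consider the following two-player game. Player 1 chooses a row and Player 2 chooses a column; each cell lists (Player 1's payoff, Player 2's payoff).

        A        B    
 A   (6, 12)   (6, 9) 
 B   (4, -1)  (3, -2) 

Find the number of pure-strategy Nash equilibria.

Both A: Player 1 gets 6 (best alternative 4); Player 2 gets 12 (best alternative 9). Neither deviates — NE.
Both B is not a NE: Player 1 would switch to A (6 > 3).
No other cell survives both best-response checks, so there is 1 pure NE.

1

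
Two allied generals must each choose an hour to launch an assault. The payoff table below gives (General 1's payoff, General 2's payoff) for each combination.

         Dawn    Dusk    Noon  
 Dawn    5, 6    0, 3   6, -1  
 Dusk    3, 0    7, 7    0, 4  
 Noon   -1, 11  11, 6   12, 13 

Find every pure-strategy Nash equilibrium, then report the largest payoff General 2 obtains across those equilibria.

Both Dawn is a pure NE (General 1: 5 ≥ 3; General 2: 6 ≥ 3). General 2 gets 6.
Both Noon is a pure NE (General 1: 12 ≥ 6; General 2: 13 ≥ 11). General 2 gets 13.
Every other cell has a profitable deviation for at least one player. Highest of {6, 13} is 13.

13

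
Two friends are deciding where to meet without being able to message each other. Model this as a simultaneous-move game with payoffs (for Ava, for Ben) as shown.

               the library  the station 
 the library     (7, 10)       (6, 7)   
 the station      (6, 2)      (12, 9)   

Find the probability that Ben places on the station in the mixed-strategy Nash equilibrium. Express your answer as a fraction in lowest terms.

Ben's mix q on the library must make Ava indifferent between the library and the station.
Ava's payoff from the library: 7q + 6(1−q). From the station: 6q + 12(1−q).
Set equal: 1q = 6(1−q) → q = 6/7.
Probability on the station is 1 − 6/7 = 1/7.

1/7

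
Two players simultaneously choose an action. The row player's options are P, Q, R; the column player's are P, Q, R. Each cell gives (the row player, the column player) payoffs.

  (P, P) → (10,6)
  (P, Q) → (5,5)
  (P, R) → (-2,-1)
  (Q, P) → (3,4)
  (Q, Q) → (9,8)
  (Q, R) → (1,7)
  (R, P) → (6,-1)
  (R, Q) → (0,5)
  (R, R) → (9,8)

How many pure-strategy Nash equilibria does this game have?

3

Both P: the row player gets 10 (best alternative 6); the column player gets 6 (best alternative 5). Neither deviates — NE.
Both Q: the row player gets 9 (best alternative 5); the column player gets 8 (best alternative 7). Neither deviates — NE.
Both R: the row player gets 9 (best alternative 1); the column player gets 8 (best alternative 5). Neither deviates — NE.
(Q, R) is not a NE: the row player would switch to R (9 > 1).
No other cell survives both best-response checks, so there are 3 pure NE.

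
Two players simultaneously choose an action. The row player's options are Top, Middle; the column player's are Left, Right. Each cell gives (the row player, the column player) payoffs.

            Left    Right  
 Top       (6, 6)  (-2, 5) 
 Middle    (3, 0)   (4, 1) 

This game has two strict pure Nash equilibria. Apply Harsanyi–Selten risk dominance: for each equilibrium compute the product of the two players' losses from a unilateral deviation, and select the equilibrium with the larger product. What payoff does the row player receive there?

At (Top, Left): the row player loses 6 − 3 = 3 by deviating; the column player loses 6 − 5 = 1. Product = 3·1 = 3.
At (Middle, Right): the row player loses 4 − (-2) = 6 by deviating; the column player loses 1 − 0 = 1. Product = 6·1 = 6.
6 > 3, so (Middle, Right) is risk-dominant. The row player's payoff there is 4.

4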